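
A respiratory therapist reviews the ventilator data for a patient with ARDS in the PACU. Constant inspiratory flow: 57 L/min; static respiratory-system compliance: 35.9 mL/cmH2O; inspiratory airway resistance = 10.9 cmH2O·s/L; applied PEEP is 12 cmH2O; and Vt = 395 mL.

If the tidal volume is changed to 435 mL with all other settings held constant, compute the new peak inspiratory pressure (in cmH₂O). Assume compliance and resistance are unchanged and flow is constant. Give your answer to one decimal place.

Flow: 57 L/min ÷ 60 = 0.95 L/s.
PIP = Vt/C + R·V̇ + PEEP (constant-flow equation of motion).
Only the elastic term changes: ΔPIP = ΔVt / C = (435 − 395) / 35.9 = 1.114 cmH2O.
Original PIP = 395/35.9 + 10.9×0.95 + 12 = 33.358 cmH2O; new PIP = 33.358 + (1.114) = 34.472 cmH2O.

34.5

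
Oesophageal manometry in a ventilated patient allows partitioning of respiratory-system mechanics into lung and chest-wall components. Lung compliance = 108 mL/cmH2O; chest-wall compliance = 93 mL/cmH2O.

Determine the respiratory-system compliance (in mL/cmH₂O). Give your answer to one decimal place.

50.0

Lung and chest wall are elastances in series: 1/Crs = 1/CL + 1/Ccw.
1/Crs = 1/108 + 1/93 = 0.02001.
Crs = 49.975 mL/cmH2O.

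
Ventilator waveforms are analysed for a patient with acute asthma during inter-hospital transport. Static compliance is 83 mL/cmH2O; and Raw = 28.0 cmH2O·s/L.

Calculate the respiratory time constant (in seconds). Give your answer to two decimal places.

τ = R × C = 28.0 × 83 mL/cmH2O = 28.0 × 0.083 L/cmH2O = 2.324 s.

2.32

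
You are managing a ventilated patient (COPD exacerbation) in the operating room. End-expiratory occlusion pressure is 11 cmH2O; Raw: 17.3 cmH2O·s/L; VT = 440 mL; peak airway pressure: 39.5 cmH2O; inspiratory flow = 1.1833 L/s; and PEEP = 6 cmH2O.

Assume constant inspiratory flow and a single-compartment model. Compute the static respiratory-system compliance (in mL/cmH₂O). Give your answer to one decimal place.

Total PEEP = 11 cmH2O (set 6 + intrinsic 5); this is the baseline alveolar pressure.
Equation of motion (constant flow): PIP = Vt/C + R·V̇ + PEEP.
Vt/C = PIP − R·V̇ − PEEP = 39.5 − 17.3×1.1833 − 11 = 39.5 − 20.471 − 11 = 8.029 cmH2O.
C = Vt / 8.029 = 440 / 8.029 = 54.801 mL/cmH2O.

54.8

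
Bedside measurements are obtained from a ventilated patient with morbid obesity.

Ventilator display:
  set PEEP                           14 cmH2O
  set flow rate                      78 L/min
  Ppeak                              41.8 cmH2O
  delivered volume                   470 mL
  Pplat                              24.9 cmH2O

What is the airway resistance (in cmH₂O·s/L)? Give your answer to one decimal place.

13.0

Flow: 78 L/min ÷ 60 = 1.3 L/s.
Raw = (PIP − Pplat) / flow = (41.8 − 24.9) / 1.3 = 16.9 / 1.3 = 13.0 cmH2O·s/L.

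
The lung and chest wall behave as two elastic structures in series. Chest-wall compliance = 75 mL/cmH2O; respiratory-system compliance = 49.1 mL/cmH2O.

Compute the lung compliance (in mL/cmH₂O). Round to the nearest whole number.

142

1/CL = 1/Crs − 1/Ccw.
1/CL = 1/49.1 − 1/75 = 0.007033.
CL = 142.19 mL/cmH2O.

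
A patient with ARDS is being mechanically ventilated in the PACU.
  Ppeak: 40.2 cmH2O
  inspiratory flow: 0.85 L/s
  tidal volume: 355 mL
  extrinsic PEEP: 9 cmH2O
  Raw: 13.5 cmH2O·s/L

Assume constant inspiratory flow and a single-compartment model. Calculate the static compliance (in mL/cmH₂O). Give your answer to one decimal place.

Equation of motion (constant flow): PIP = Vt/C + R·V̇ + PEEP.
Vt/C = PIP − R·V̇ − PEEP = 40.2 − 13.5×0.85 − 9 = 40.2 − 11.475 − 9 = 19.725 cmH2O.
C = Vt / 19.725 = 355 / 19.725 = 17.997 mL/cmH2O.

18.0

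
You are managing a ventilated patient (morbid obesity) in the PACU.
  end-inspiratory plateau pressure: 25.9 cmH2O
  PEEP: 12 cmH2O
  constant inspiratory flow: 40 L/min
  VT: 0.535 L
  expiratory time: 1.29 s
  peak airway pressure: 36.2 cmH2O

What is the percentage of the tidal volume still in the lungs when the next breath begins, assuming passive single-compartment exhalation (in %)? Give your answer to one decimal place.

Flow: 40 L/min ÷ 60 = 0.6667 L/s.
R = (PIP − Pplat)/V̇ = (36.2 − 25.9) / 0.6667 = 10.3/0.6667 = 15.449 cmH2O·s/L.
C = Vt/(Pplat − PEEP) = 535.0 / (25.9 − 12) = 535.0/13.9 = 38.489 mL/cmH2O.
τ = R × C = 15.449 × 0.03849 L/cmH2O = 0.5946 s.
Fraction remaining at end-expiration = e^(−Te/τ) = e^(−1.29/0.5946) = 0.1142 → 11.42%.

11.4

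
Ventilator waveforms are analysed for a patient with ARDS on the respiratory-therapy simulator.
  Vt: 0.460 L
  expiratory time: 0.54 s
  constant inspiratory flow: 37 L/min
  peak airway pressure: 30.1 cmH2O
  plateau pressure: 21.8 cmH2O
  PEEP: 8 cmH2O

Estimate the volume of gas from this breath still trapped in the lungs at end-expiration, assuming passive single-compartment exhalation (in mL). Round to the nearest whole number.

138

Flow: 37 L/min ÷ 60 = 0.6167 L/s.
R = (PIP − Pplat)/V̇ = (30.1 − 21.8) / 0.6167 = 8.3/0.6167 = 13.459 cmH2O·s/L.
C = Vt/(Pplat − PEEP) = 460.0 / (21.8 − 8) = 460.0/13.8 = 33.333 mL/cmH2O.
τ = R × C = 13.459 × 0.03333 L/cmH2O = 0.4486 s.
Fraction remaining = e^(−Te/τ) = e^(−0.54/0.4486) = 0.3001.
Trapped volume = 460.0 × 0.3001 = 138.05 mL.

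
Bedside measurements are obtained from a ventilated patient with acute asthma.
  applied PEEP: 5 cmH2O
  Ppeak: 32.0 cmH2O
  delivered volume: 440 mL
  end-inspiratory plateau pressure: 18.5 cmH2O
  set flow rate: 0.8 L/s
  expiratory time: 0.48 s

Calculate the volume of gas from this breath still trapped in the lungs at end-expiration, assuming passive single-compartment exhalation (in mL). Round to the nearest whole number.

R = (PIP − Pplat)/V̇ = (32.0 − 18.5) / 0.8 = 13.5/0.8 = 16.875 cmH2O·s/L.
C = Vt/(Pplat − PEEP) = 440.0 / (18.5 − 5) = 440.0/13.5 = 32.593 mL/cmH2O.
τ = R × C = 16.875 × 0.03259 L/cmH2O = 0.55 s.
Fraction remaining = e^(−Te/τ) = e^(−0.48/0.55) = 0.4178.
Trapped volume = 440.0 × 0.4178 = 183.83 mL.

184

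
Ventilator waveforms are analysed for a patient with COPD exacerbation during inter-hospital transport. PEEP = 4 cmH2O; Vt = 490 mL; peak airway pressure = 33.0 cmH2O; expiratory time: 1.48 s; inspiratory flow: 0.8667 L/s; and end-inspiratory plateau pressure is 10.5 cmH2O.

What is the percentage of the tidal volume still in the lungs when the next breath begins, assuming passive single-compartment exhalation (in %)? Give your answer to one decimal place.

46.9

R = (PIP − Pplat)/V̇ = (33.0 − 10.5) / 0.8667 = 22.5/0.8667 = 25.961 cmH2O·s/L.
C = Vt/(Pplat − PEEP) = 490.0 / (10.5 − 4) = 490.0/6.5 = 75.385 mL/cmH2O.
τ = R × C = 25.961 × 0.07539 L/cmH2O = 1.957 s.
Fraction remaining at end-expiration = e^(−Te/τ) = e^(−1.48/1.957) = 0.4694 → 46.94%.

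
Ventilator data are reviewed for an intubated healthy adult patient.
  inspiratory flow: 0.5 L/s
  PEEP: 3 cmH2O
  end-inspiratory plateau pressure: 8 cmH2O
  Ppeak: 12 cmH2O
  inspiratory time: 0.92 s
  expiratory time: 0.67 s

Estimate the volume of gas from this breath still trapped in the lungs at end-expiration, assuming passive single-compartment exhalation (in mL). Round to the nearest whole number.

185

Vt = flow × Ti = 0.5 L/s × 0.92 s × 1000 mL/L = 460.0 mL.
R = (PIP − Pplat)/V̇ = (12 − 8) / 0.5 = 4.0/0.5 = 8.0 cmH2O·s/L.
C = Vt/(Pplat − PEEP) = 460.0 / (8 − 3) = 460.0/5.0 = 92.0 mL/cmH2O.
τ = R × C = 8.0 × 0.092 L/cmH2O = 0.736 s.
Fraction remaining = e^(−Te/τ) = e^(−0.67/0.736) = 0.4024.
Trapped volume = 460.0 × 0.4024 = 185.1 mL.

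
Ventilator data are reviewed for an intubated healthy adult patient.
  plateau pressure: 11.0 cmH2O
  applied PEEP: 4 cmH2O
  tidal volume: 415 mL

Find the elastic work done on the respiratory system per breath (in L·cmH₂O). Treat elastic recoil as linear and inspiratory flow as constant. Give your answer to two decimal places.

1.45

Elastic work ≈ ½ × (Pplat − PEEP) × Vt = 0.5 × (11.0 − 4) × 0.415 L = 0.5 × 7.0 × 0.415 = 1.453 L·cmH2O.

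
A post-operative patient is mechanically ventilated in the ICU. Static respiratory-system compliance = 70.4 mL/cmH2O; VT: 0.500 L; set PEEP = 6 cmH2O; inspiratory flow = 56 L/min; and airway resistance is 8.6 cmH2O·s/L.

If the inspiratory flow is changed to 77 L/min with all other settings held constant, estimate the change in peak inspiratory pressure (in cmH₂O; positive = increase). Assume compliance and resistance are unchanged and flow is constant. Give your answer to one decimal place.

Flow: 56 L/min ÷ 60 = 0.9333 L/s.
New flow: 77 L/min ÷ 60 = 1.2833 L/s.
PIP = Vt/C + R·V̇ + PEEP (constant-flow equation of motion).
Only the resistive term changes: ΔPIP = R × ΔV̇ = 8.6 × (1.2833 − 0.9333) = 8.6 × 0.35 = 3.01 cmH2O.

3.0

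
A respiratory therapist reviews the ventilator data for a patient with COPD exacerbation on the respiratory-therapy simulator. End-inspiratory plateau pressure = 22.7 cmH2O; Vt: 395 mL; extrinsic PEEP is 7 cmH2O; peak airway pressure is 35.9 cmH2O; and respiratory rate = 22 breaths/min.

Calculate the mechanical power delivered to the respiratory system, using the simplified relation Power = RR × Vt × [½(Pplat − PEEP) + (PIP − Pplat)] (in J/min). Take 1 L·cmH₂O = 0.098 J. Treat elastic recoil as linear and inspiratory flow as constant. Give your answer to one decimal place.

Per-breath work = Vt × [½(Pplat−PEEP) + (PIP−Pplat)] = 0.395 × [0.5×15.7 + 13.2] = 0.395 × 21.05 = 8.315 L·cmH2O.
Power = 22 × 8.315 = 182.93 L·cmH2O/min.
× 0.098 J/(L·cmH2O) → 17.927 J/min.

17.9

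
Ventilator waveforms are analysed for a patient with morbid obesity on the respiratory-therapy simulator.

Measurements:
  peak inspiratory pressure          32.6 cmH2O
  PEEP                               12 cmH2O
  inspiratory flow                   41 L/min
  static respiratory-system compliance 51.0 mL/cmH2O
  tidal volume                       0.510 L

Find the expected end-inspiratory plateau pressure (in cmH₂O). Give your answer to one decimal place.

Pplat = PEEP + Vt / Cstat = 12 + 510 / 51.0 = 12 + 10.0 = 22.0 cmH2O.

22.0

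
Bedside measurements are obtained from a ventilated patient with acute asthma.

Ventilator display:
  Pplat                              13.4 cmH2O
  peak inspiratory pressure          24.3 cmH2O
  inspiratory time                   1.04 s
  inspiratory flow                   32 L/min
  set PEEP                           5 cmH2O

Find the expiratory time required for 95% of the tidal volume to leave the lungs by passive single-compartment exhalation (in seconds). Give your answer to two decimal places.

4.04

Flow: 32 L/min ÷ 60 = 0.5333 L/s.
Vt = flow × Ti = 0.5333 L/s × 1.04 s × 1000 mL/L = 554.63 mL.
R = (PIP − Pplat)/V̇ = (24.3 − 13.4) / 0.5333 = 10.9/0.5333 = 20.439 cmH2O·s/L.
C = Vt/(Pplat − PEEP) = 554.63 / (13.4 − 5) = 554.63/8.4 = 66.027 mL/cmH2O.
τ = R × C = 20.439 × 0.06603 L/cmH2O = 1.35 s.
t = −τ·ln(1 − 0.95) = −1.35·ln(0.05) = 4.044 s.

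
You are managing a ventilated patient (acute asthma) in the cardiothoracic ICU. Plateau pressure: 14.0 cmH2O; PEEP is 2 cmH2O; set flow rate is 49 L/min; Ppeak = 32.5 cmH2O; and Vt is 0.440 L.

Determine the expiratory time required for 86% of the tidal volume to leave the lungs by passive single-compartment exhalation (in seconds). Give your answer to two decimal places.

Flow: 49 L/min ÷ 60 = 0.8167 L/s.
R = (PIP − Pplat)/V̇ = (32.5 − 14.0) / 0.8167 = 18.5/0.8167 = 22.652 cmH2O·s/L.
C = Vt/(Pplat − PEEP) = 440.0 / (14.0 − 2) = 440.0/12.0 = 36.667 mL/cmH2O.
τ = R × C = 22.652 × 0.03667 L/cmH2O = 0.8306 s.
t = −τ·ln(1 − 0.86) = −0.8306·ln(0.14) = 1.633 s.

1.63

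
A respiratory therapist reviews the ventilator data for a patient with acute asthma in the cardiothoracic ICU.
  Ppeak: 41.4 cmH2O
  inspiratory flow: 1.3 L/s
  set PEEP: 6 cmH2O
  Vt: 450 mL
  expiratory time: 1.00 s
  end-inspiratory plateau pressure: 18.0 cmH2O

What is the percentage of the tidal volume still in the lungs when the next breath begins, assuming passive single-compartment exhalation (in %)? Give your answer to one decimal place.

22.7

R = (PIP − Pplat)/V̇ = (41.4 − 18.0) / 1.3 = 23.4/1.3 = 18.0 cmH2O·s/L.
C = Vt/(Pplat − PEEP) = 450.0 / (18.0 − 6) = 450.0/12.0 = 37.5 mL/cmH2O.
τ = R × C = 18.0 × 0.0375 L/cmH2O = 0.675 s.
Fraction remaining at end-expiration = e^(−Te/τ) = e^(−1.00/0.675) = 0.2273 → 22.73%.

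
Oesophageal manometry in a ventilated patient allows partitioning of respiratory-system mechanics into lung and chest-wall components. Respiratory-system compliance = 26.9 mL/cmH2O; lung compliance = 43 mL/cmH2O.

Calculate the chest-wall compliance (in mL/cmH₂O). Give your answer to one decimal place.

71.8

1/Ccw = 1/Crs − 1/CL.
1/Ccw = 1/26.9 − 1/43 = 0.01392.
Ccw = 71.839 mL/cmH2O.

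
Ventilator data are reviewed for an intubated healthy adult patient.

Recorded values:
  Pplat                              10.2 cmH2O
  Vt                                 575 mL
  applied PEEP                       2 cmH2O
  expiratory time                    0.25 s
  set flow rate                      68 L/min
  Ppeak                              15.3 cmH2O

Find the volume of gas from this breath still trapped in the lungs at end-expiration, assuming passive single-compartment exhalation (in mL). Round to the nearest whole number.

Flow: 68 L/min ÷ 60 = 1.1333 L/s.
R = (PIP − Pplat)/V̇ = (15.3 − 10.2) / 1.1333 = 5.1/1.1333 = 4.5 cmH2O·s/L.
C = Vt/(Pplat − PEEP) = 575.0 / (10.2 − 2) = 575.0/8.2 = 70.122 mL/cmH2O.
τ = R × C = 4.5 × 0.07012 L/cmH2O = 0.3155 s.
Fraction remaining = e^(−Te/τ) = e^(−0.25/0.3155) = 0.4528.
Trapped volume = 575.0 × 0.4528 = 260.36 mL.

260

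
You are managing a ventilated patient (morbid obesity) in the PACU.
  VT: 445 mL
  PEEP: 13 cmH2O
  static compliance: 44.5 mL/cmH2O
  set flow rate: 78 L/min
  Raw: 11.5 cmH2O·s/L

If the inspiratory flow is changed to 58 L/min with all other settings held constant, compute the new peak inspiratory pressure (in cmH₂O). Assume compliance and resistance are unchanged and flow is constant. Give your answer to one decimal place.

34.1

Flow: 78 L/min ÷ 60 = 1.3 L/s.
New flow: 58 L/min ÷ 60 = 0.9667 L/s.
PIP = Vt/C + R·V̇ + PEEP (constant-flow equation of motion).
Only the resistive term changes: ΔPIP = R × ΔV̇ = 11.5 × (0.9667 − 1.3) = 11.5 × -0.3333 = -3.833 cmH2O.
Original PIP = 445/44.5 + 11.5×1.3 + 13 = 37.95 cmH2O; new PIP = 37.95 + (-3.833) = 34.117 cmH2O.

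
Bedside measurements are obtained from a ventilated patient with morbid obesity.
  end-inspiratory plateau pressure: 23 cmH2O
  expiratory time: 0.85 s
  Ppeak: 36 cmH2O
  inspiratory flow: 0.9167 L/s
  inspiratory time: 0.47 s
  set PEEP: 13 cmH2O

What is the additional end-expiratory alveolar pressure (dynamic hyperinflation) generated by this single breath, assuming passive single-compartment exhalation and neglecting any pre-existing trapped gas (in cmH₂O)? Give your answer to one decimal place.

Vt = flow × Ti = 0.9167 L/s × 0.47 s × 1000 mL/L = 430.85 mL.
R = (PIP − Pplat)/V̇ = (36 − 23) / 0.9167 = 13.0/0.9167 = 14.181 cmH2O·s/L.
C = Vt/(Pplat − PEEP) = 430.85 / (23 − 13) = 430.85/10.0 = 43.085 mL/cmH2O.
τ = R × C = 14.181 × 0.04309 L/cmH2O = 0.6111 s.
Fraction remaining = e^(−Te/τ) = e^(−0.85/0.6111) = 0.2488; trapped volume = 430.85 × 0.2488 = 107.2 mL.
Additional alveolar pressure from trapping ≈ V_trapped / C = 107.2 / 43.085 = 2.488 cmH2O.

2.5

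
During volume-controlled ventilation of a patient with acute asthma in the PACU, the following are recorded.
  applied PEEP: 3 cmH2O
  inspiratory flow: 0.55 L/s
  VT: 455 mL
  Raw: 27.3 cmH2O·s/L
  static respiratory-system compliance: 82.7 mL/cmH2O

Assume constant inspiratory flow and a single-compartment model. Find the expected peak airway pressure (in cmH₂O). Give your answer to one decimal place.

23.5

Equation of motion (constant flow): PIP = Vt/C + R·V̇ + PEEP.
PIP = 455/82.7 + 27.3×0.55 + 3 = 5.502 + 15.015 + 3 = 23.517 cmH2O.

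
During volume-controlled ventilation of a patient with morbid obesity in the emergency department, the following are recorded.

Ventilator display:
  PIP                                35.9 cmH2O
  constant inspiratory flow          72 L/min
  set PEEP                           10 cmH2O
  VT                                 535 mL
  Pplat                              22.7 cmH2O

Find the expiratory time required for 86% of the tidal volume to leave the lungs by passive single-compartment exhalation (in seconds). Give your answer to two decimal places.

0.91

Flow: 72 L/min ÷ 60 = 1.2 L/s.
R = (PIP − Pplat)/V̇ = (35.9 − 22.7) / 1.2 = 13.2/1.2 = 11.0 cmH2O·s/L.
C = Vt/(Pplat − PEEP) = 535.0 / (22.7 − 10) = 535.0/12.7 = 42.126 mL/cmH2O.
τ = R × C = 11.0 × 0.04213 L/cmH2O = 0.4634 s.
t = −τ·ln(1 − 0.86) = −0.4634·ln(0.14) = 0.9111 s.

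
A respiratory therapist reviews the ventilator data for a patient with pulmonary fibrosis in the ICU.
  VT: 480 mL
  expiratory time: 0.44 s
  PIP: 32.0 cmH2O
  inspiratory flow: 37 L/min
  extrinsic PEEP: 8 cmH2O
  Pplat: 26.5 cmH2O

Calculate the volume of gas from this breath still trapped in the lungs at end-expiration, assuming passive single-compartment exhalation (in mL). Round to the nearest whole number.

72

Flow: 37 L/min ÷ 60 = 0.6167 L/s.
R = (PIP − Pplat)/V̇ = (32.0 − 26.5) / 0.6167 = 5.5/0.6167 = 8.918 cmH2O·s/L.
C = Vt/(Pplat − PEEP) = 480.0 / (26.5 − 8) = 480.0/18.5 = 25.946 mL/cmH2O.
τ = R × C = 8.918 × 0.02595 L/cmH2O = 0.2314 s.
Fraction remaining = e^(−Te/τ) = e^(−0.44/0.2314) = 0.1493.
Trapped volume = 480.0 × 0.1493 = 71.664 mL.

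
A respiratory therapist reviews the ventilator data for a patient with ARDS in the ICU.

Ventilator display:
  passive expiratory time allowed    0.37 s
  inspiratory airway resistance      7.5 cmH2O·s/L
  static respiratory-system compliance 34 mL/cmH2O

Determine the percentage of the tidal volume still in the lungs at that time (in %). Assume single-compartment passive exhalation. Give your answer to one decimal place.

τ = R × C = 7.5 × 34 mL/cmH2O = 7.5 × 0.034 L/cmH2O = 0.255 s.
Passive exhalation: V(t)/V₀ = e^(−t/τ) = e^(−0.37/0.255) = 0.2343.
Fraction remaining = 0.2343 → 23.43%.

23.4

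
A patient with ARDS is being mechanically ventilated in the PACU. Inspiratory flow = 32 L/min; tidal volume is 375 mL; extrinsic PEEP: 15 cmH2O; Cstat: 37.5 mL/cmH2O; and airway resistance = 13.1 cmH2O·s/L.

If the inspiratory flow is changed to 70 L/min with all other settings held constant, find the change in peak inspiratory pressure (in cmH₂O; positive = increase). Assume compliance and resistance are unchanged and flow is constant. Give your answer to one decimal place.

8.3

Flow: 32 L/min ÷ 60 = 0.5333 L/s.
New flow: 70 L/min ÷ 60 = 1.1667 L/s.
PIP = Vt/C + R·V̇ + PEEP (constant-flow equation of motion).
Only the resistive term changes: ΔPIP = R × ΔV̇ = 13.1 × (1.1667 − 0.5333) = 13.1 × 0.6334 = 8.298 cmH2O.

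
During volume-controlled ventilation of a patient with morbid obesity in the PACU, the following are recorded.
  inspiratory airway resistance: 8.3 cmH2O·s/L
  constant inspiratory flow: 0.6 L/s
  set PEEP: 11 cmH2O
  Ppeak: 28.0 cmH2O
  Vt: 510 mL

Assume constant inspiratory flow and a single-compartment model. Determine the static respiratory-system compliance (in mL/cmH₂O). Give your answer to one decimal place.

Equation of motion (constant flow): PIP = Vt/C + R·V̇ + PEEP.
Vt/C = PIP − R·V̇ − PEEP = 28.0 − 8.3×0.6 − 11 = 28.0 − 4.98 − 11 = 12.02 cmH2O.
C = Vt / 12.02 = 510 / 12.02 = 42.429 mL/cmH2O.

42.4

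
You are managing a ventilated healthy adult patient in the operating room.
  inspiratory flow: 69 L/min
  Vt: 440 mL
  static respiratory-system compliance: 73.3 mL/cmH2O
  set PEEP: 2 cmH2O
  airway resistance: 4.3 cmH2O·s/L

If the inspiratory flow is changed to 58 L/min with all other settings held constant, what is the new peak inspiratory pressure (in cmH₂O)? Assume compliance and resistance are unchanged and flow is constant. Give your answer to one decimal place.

12.2

Flow: 69 L/min ÷ 60 = 1.15 L/s.
New flow: 58 L/min ÷ 60 = 0.9667 L/s.
PIP = Vt/C + R·V̇ + PEEP (constant-flow equation of motion).
Only the resistive term changes: ΔPIP = R × ΔV̇ = 4.3 × (0.9667 − 1.15) = 4.3 × -0.1833 = -0.7882 cmH2O.
Original PIP = 440/73.3 + 4.3×1.15 + 2 = 12.948 cmH2O; new PIP = 12.948 + (-0.7882) = 12.16 cmH2O.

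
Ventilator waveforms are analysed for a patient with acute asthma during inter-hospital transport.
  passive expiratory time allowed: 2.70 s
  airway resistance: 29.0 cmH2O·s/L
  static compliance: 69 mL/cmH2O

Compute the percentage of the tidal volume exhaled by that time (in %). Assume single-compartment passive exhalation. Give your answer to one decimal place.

74.1

τ = R × C = 29.0 × 69 mL/cmH2O = 29.0 × 0.069 L/cmH2O = 2.001 s.
Passive exhalation: V(t)/V₀ = e^(−t/τ) = e^(−2.70/2.001) = 0.2594.
Fraction exhaled = 1 − 0.2594 = 0.7406 → 74.06%.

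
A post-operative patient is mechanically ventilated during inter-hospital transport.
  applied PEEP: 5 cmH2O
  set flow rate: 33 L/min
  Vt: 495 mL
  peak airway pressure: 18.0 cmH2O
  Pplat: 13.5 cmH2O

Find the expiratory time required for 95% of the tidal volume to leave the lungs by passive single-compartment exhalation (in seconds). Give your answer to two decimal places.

Flow: 33 L/min ÷ 60 = 0.55 L/s.
R = (PIP − Pplat)/V̇ = (18.0 − 13.5) / 0.55 = 4.5/0.55 = 8.182 cmH2O·s/L.
C = Vt/(Pplat − PEEP) = 495.0 / (13.5 − 5) = 495.0/8.5 = 58.235 mL/cmH2O.
τ = R × C = 8.182 × 0.05824 L/cmH2O = 0.4765 s.
t = −τ·ln(1 − 0.95) = −0.4765·ln(0.05) = 1.427 s.

1.43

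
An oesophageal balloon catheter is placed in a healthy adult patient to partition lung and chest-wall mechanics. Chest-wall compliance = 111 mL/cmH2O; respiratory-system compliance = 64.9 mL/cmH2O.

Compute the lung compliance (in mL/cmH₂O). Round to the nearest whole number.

1/CL = 1/Crs − 1/Ccw.
1/CL = 1/64.9 − 1/111 = 0.006399.
CL = 156.27 mL/cmH2O.

156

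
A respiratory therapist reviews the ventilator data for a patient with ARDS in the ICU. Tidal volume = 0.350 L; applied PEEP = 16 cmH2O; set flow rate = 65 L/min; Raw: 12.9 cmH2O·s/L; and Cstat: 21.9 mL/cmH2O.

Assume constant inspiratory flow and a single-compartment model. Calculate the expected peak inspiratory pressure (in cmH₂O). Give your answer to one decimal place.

Flow: 65 L/min ÷ 60 = 1.0833 L/s.
Equation of motion (constant flow): PIP = Vt/C + R·V̇ + PEEP.
PIP = 350/21.9 + 12.9×1.0833 + 16 = 15.982 + 13.975 + 16 = 45.957 cmH2O.

46.0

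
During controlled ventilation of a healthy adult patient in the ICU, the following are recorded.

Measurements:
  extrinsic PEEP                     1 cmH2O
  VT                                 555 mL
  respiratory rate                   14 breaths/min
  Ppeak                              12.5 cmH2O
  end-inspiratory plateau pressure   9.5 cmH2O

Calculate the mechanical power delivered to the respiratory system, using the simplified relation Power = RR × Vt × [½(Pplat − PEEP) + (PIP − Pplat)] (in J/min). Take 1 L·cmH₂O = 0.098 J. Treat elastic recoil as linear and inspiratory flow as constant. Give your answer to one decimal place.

Per-breath work = Vt × [½(Pplat−PEEP) + (PIP−Pplat)] = 0.555 × [0.5×8.5 + 3.0] = 0.555 × 7.25 = 4.024 L·cmH2O.
Power = 14 × 4.024 = 56.336 L·cmH2O/min.
× 0.098 J/(L·cmH2O) → 5.521 J/min.

5.5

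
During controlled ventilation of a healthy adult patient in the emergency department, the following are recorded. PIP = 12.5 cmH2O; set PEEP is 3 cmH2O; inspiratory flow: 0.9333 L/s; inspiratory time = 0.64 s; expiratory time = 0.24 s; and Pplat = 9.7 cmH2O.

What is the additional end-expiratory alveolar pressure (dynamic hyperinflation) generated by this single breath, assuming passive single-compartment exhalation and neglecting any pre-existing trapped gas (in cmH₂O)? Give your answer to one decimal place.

Vt = flow × Ti = 0.9333 L/s × 0.64 s × 1000 mL/L = 597.31 mL.
R = (PIP − Pplat)/V̇ = (12.5 − 9.7) / 0.9333 = 2.8/0.9333 = 3.0 cmH2O·s/L.
C = Vt/(Pplat − PEEP) = 597.31 / (9.7 − 3) = 597.31/6.7 = 89.151 mL/cmH2O.
τ = R × C = 3.0 × 0.08915 L/cmH2O = 0.2675 s.
Fraction remaining = e^(−Te/τ) = e^(−0.24/0.2675) = 0.4077; trapped volume = 597.31 × 0.4077 = 243.52 mL.
Additional alveolar pressure from trapping ≈ V_trapped / C = 243.52 / 89.151 = 2.732 cmH2O.

2.7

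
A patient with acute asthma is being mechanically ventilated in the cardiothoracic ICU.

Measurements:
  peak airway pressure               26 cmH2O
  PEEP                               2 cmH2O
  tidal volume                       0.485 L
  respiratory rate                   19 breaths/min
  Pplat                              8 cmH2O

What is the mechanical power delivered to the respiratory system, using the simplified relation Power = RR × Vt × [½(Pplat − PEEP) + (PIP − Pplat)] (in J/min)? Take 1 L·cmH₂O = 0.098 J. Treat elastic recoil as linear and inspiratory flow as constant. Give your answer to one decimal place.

Per-breath work = Vt × [½(Pplat−PEEP) + (PIP−Pplat)] = 0.485 × [0.5×6.0 + 18.0] = 0.485 × 21.0 = 10.185 L·cmH2O.
Power = 19 × 10.185 = 193.52 L·cmH2O/min.
× 0.098 J/(L·cmH2O) → 18.965 J/min.

19.0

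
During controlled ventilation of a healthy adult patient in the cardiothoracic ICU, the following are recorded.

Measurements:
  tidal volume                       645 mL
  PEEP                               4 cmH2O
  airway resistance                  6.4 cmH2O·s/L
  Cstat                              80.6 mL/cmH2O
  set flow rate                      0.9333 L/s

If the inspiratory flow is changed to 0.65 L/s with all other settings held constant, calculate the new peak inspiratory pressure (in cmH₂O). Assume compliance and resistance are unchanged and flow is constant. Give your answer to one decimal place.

16.2

PIP = Vt/C + R·V̇ + PEEP (constant-flow equation of motion).
Only the resistive term changes: ΔPIP = R × ΔV̇ = 6.4 × (0.65 − 0.9333) = 6.4 × -0.2833 = -1.813 cmH2O.
Original PIP = 645/80.6 + 6.4×0.9333 + 4 = 17.976 cmH2O; new PIP = 17.976 + (-1.813) = 16.163 cmH2O.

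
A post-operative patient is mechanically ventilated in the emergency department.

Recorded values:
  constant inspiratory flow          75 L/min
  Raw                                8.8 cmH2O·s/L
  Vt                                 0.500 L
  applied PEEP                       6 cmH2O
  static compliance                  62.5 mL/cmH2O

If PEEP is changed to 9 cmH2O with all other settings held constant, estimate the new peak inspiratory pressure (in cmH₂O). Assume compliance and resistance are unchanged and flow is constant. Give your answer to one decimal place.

Flow: 75 L/min ÷ 60 = 1.25 L/s.
PIP = Vt/C + R·V̇ + PEEP (constant-flow equation of motion).
Only the baseline term changes: ΔPIP = ΔPEEP = 9 − 6 = 3.0 cmH2O.
Original PIP = 500/62.5 + 8.8×1.25 + 6 = 25.0 cmH2O; new PIP = 25.0 + (3.0) = 28.0 cmH2O.

28.0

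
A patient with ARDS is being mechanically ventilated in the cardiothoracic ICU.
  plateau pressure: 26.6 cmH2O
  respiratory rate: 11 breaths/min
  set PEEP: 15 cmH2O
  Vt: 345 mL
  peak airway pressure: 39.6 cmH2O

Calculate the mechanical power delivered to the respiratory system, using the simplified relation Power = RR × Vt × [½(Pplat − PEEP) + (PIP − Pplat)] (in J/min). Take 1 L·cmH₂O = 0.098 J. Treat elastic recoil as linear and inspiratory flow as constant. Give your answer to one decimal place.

Per-breath work = Vt × [½(Pplat−PEEP) + (PIP−Pplat)] = 0.345 × [0.5×11.6 + 13.0] = 0.345 × 18.8 = 6.486 L·cmH2O.
Power = 11 × 6.486 = 71.346 L·cmH2O/min.
× 0.098 J/(L·cmH2O) → 6.992 J/min.

7.0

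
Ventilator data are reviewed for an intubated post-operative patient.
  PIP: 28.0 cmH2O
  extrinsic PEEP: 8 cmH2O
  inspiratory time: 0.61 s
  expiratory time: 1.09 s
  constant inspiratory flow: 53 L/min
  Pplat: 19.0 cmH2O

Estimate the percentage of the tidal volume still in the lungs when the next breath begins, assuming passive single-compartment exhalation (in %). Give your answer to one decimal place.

11.3

Flow: 53 L/min ÷ 60 = 0.8833 L/s.
Vt = flow × Ti = 0.8833 L/s × 0.61 s × 1000 mL/L = 538.81 mL.
R = (PIP − Pplat)/V̇ = (28.0 − 19.0) / 0.8833 = 9.0/0.8833 = 10.189 cmH2O·s/L.
C = Vt/(Pplat − PEEP) = 538.81 / (19.0 − 8) = 538.81/11.0 = 48.983 mL/cmH2O.
τ = R × C = 10.189 × 0.04898 L/cmH2O = 0.4991 s.
Fraction remaining at end-expiration = e^(−Te/τ) = e^(−1.09/0.4991) = 0.1126 → 11.26%.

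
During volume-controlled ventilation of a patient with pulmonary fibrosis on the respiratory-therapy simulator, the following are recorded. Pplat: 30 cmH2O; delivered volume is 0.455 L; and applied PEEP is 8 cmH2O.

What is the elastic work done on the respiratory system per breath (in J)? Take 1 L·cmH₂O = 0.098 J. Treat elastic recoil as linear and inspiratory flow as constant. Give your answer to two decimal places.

0.49

Elastic work ≈ ½ × (Pplat − PEEP) × Vt = 0.5 × (30 − 8) × 0.455 L = 0.5 × 22.0 × 0.455 = 5.005 L·cmH2O.
× 0.098 J/(L·cmH2O) → 0.4905 J.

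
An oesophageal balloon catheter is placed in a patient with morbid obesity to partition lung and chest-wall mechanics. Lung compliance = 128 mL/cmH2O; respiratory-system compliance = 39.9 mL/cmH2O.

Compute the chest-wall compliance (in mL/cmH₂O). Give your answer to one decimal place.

1/Ccw = 1/Crs − 1/CL.
1/Ccw = 1/39.9 − 1/128 = 0.01725.
Ccw = 57.971 mL/cmH2O.

58.0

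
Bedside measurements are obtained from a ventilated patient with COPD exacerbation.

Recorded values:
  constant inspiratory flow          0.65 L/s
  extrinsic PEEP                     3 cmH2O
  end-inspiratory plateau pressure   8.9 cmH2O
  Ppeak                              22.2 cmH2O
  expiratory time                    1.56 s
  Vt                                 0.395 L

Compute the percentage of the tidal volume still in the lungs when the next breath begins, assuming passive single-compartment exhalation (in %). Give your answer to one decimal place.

32.0

R = (PIP − Pplat)/V̇ = (22.2 − 8.9) / 0.65 = 13.3/0.65 = 20.462 cmH2O·s/L.
C = Vt/(Pplat − PEEP) = 395.0 / (8.9 − 3) = 395.0/5.9 = 66.949 mL/cmH2O.
τ = R × C = 20.462 × 0.06695 L/cmH2O = 1.37 s.
Fraction remaining at end-expiration = e^(−Te/τ) = e^(−1.56/1.37) = 0.3202 → 32.02%.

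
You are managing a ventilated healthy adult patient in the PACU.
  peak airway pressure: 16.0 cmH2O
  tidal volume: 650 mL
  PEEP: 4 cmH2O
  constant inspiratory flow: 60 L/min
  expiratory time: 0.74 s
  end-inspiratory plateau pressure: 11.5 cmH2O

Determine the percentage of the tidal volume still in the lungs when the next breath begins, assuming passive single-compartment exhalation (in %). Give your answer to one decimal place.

Flow: 60 L/min ÷ 60 = 1 L/s.
R = (PIP − Pplat)/V̇ = (16.0 − 11.5) / 1 = 4.5/1 = 4.5 cmH2O·s/L.
C = Vt/(Pplat − PEEP) = 650.0 / (11.5 − 4) = 650.0/7.5 = 86.667 mL/cmH2O.
τ = R × C = 4.5 × 0.08667 L/cmH2O = 0.39 s.
Fraction remaining at end-expiration = e^(−Te/τ) = e^(−0.74/0.39) = 0.15 → 15.0%.

15.0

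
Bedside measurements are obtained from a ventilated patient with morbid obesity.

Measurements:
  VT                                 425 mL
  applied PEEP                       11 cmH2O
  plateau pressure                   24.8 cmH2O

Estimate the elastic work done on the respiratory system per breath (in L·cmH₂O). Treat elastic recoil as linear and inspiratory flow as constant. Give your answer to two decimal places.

Elastic work ≈ ½ × (Pplat − PEEP) × Vt = 0.5 × (24.8 − 11) × 0.425 L = 0.5 × 13.8 × 0.425 = 2.933 L·cmH2O.

2.93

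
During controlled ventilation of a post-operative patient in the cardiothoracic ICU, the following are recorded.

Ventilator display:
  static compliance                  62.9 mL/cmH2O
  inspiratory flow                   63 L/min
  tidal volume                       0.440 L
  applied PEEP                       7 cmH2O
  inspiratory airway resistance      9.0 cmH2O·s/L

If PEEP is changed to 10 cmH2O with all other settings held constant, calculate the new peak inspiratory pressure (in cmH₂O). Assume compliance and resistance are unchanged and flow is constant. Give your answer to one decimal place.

26.4

Flow: 63 L/min ÷ 60 = 1.05 L/s.
PIP = Vt/C + R·V̇ + PEEP (constant-flow equation of motion).
Only the baseline term changes: ΔPIP = ΔPEEP = 10 − 7 = 3.0 cmH2O.
Original PIP = 440/62.9 + 9.0×1.05 + 7 = 23.445 cmH2O; new PIP = 23.445 + (3.0) = 26.445 cmH2O.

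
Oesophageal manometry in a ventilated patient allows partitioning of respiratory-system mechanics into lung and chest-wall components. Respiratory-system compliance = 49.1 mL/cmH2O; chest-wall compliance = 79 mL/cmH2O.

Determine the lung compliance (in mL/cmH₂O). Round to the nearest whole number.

1/CL = 1/Crs − 1/Ccw.
1/CL = 1/49.1 − 1/79 = 0.007708.
CL = 129.74 mL/cmH2O.

130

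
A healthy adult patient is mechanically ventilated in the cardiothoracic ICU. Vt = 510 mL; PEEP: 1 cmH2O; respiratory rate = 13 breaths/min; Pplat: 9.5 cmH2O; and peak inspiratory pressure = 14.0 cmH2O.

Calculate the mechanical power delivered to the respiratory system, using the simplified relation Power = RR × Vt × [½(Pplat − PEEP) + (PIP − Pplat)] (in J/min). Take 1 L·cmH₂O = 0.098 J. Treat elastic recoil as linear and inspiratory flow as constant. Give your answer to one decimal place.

Per-breath work = Vt × [½(Pplat−PEEP) + (PIP−Pplat)] = 0.510 × [0.5×8.5 + 4.5] = 0.510 × 8.75 = 4.463 L·cmH2O.
Power = 13 × 4.463 = 58.019 L·cmH2O/min.
× 0.098 J/(L·cmH2O) → 5.686 J/min.

5.7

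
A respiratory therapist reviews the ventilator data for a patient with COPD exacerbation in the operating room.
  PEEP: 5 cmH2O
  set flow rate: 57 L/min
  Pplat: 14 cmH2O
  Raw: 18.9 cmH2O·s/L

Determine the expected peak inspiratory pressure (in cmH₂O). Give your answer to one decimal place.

Flow: 57 L/min ÷ 60 = 0.95 L/s.
PIP = Pplat + Raw × flow = 14 + 18.9 × 0.95 = 14 + 17.955 = 31.955 cmH2O.

32.0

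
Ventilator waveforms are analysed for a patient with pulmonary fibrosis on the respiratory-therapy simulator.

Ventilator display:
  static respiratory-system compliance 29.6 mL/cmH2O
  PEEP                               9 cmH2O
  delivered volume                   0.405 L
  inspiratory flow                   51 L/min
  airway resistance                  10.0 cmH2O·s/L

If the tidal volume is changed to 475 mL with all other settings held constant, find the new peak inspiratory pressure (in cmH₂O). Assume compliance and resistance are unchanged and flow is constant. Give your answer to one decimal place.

33.5

Flow: 51 L/min ÷ 60 = 0.85 L/s.
PIP = Vt/C + R·V̇ + PEEP (constant-flow equation of motion).
Only the elastic term changes: ΔPIP = ΔVt / C = (475 − 405) / 29.6 = 2.365 cmH2O.
Original PIP = 405/29.6 + 10.0×0.85 + 9 = 31.182 cmH2O; new PIP = 31.182 + (2.365) = 33.547 cmH2O.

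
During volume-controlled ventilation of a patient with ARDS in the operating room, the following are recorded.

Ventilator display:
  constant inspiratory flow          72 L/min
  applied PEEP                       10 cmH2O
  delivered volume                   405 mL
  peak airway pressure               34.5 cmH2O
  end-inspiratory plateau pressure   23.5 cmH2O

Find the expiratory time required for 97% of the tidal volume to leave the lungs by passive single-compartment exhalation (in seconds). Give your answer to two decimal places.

Flow: 72 L/min ÷ 60 = 1.2 L/s.
R = (PIP − Pplat)/V̇ = (34.5 − 23.5) / 1.2 = 11.0/1.2 = 9.167 cmH2O·s/L.
C = Vt/(Pplat − PEEP) = 405.0 / (23.5 − 10) = 405.0/13.5 = 30.0 mL/cmH2O.
τ = R × C = 9.167 × 0.03 L/cmH2O = 0.275 s.
t = −τ·ln(1 − 0.97) = −0.275·ln(0.03) = 0.9643 s.

0.96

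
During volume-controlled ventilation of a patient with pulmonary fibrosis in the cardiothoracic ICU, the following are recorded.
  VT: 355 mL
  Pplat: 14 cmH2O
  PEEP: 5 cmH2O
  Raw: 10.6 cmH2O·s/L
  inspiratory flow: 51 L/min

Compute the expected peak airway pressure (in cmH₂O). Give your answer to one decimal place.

23.0

Flow: 51 L/min ÷ 60 = 0.85 L/s.
PIP = Pplat + Raw × flow = 14 + 10.6 × 0.85 = 14 + 9.01 = 23.01 cmH2O.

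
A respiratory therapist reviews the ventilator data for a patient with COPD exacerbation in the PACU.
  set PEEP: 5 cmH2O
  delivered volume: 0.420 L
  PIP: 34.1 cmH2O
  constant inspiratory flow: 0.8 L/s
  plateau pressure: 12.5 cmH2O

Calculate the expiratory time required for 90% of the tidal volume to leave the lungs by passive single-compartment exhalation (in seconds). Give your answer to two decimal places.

3.48

R = (PIP − Pplat)/V̇ = (34.1 − 12.5) / 0.8 = 21.6/0.8 = 27.0 cmH2O·s/L.
C = Vt/(Pplat − PEEP) = 420.0 / (12.5 − 5) = 420.0/7.5 = 56.0 mL/cmH2O.
τ = R × C = 27.0 × 0.056 L/cmH2O = 1.512 s.
t = −τ·ln(1 − 0.90) = −1.512·ln(0.1) = 3.482 s.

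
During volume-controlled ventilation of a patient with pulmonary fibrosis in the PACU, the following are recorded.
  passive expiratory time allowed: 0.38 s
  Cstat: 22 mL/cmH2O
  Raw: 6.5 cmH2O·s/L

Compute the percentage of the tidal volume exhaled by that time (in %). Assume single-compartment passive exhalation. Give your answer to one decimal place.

τ = R × C = 6.5 × 22 mL/cmH2O = 6.5 × 0.022 L/cmH2O = 0.143 s.
Passive exhalation: V(t)/V₀ = e^(−t/τ) = e^(−0.38/0.143) = 0.07013.
Fraction exhaled = 1 − 0.07013 = 0.9299 → 92.99%.

93.0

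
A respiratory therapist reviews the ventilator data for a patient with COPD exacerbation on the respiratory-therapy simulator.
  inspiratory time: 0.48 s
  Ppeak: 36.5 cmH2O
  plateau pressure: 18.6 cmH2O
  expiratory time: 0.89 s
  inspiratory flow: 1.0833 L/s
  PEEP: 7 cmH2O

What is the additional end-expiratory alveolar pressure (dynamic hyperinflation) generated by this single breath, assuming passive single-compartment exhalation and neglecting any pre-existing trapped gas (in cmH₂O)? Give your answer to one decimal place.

3.5

Vt = flow × Ti = 1.0833 L/s × 0.48 s × 1000 mL/L = 519.98 mL.
R = (PIP − Pplat)/V̇ = (36.5 − 18.6) / 1.0833 = 17.9/1.0833 = 16.524 cmH2O·s/L.
C = Vt/(Pplat − PEEP) = 519.98 / (18.6 − 7) = 519.98/11.6 = 44.826 mL/cmH2O.
τ = R × C = 16.524 × 0.04483 L/cmH2O = 0.7408 s.
Fraction remaining = e^(−Te/τ) = e^(−0.89/0.7408) = 0.3008; trapped volume = 519.98 × 0.3008 = 156.41 mL.
Additional alveolar pressure from trapping ≈ V_trapped / C = 156.41 / 44.826 = 3.489 cmH2O.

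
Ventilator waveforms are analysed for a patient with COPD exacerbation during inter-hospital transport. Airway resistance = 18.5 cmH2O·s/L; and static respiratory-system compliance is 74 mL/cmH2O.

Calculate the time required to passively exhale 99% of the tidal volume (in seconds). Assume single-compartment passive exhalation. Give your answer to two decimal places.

6.30

τ = R × C = 18.5 × 74 mL/cmH2O = 18.5 × 0.074 L/cmH2O = 1.369 s.
Exhaled fraction f = 1 − e^(−t/τ) → t = −τ·ln(1 − f) = −1.369·ln(0.01) = 6.304 s.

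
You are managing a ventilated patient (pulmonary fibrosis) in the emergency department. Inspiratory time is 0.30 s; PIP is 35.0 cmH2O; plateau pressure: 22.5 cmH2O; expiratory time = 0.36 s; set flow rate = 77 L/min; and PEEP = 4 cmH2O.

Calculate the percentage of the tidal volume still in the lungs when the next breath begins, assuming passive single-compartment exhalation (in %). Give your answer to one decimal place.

16.9

Flow: 77 L/min ÷ 60 = 1.2833 L/s.
Vt = flow × Ti = 1.2833 L/s × 0.30 s × 1000 mL/L = 384.99 mL.
R = (PIP − Pplat)/V̇ = (35.0 − 22.5) / 1.2833 = 12.5/1.2833 = 9.741 cmH2O·s/L.
C = Vt/(Pplat − PEEP) = 384.99 / (22.5 − 4) = 384.99/18.5 = 20.81 mL/cmH2O.
τ = R × C = 9.741 × 0.02081 L/cmH2O = 0.2027 s.
Fraction remaining at end-expiration = e^(−Te/τ) = e^(−0.36/0.2027) = 0.1693 → 16.93%.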